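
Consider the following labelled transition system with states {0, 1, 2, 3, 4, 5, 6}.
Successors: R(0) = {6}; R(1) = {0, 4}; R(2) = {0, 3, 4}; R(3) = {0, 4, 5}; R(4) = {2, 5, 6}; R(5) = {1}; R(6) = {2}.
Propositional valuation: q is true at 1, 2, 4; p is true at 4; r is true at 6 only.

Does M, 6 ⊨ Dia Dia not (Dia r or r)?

Yes

At 6: Dia Dia not (Dia r or r) requires Dia not (Dia r or r) at some successor in {2}.
  Dia not (Dia r or r) holds at 2, so Dia Dia not (Dia r or r) is true at 6.
    At 2: Dia not (Dia r or r) requires not (Dia r or r) at some successor in {0, 3, 4}.
      not (Dia r or r) holds at 3, so Dia not (Dia r or r) is true at 2.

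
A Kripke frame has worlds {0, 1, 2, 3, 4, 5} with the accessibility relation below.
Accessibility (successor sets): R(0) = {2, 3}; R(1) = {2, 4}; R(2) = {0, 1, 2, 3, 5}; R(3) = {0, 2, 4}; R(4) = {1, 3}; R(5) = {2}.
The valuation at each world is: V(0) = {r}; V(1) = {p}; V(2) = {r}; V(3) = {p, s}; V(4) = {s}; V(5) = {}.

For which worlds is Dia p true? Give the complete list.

Let φ = Dia p. Evaluate φ at each world:
  0 (successors {2, 3}): φ is true.
  1 (successors {2, 4}): φ is false.
  2 (successors {0, 1, 2, 3, 5}): φ is true.
  3 (successors {0, 2, 4}): φ is false.
  4 (successors {1, 3}): φ is true.
  5 (successors {2}): φ is false.
For instance, at 1:
  At 1: Dia p requires p at some successor in {2, 4}.
    At 2: p is false.
    At 4: p is false.
  So Dia p is false at 1.
Satisfying worlds: {0, 2, 4}

0, 2, 4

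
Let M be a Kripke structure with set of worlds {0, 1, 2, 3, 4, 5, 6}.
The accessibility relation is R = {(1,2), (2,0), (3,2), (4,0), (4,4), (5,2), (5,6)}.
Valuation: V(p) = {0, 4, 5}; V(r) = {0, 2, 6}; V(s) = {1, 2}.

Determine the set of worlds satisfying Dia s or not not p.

Recall that Dia ψ holds at a world iff ψ holds at some accessible world.
Let φ = Dia s or not not p. Evaluate φ at each world:
  0 (successors ∅): φ is true.
  1 (successors {2}): φ is true.
  2 (successors {0}): φ is false.
  3 (successors {2}): φ is true.
  4 (successors {0, 4}): φ is true.
  5 (successors {2, 6}): φ is true.
  6 (successors ∅): φ is false.
For instance, at 2:
  At 2: Dia s is false, not not p is false, so Dia s or not not p is false.
    At 2: Dia s requires s at some successor in {0}.
      At 0: s is false.
    So Dia s is false at 2.
Satisfying worlds: {0, 1, 3, 4, 5}

0, 1, 3, 4, 5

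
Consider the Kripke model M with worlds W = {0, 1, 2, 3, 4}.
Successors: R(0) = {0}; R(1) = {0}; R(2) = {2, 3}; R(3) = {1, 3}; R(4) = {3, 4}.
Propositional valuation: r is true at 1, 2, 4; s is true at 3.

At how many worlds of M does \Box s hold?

Let φ = \Box s. Evaluate φ at each world:
  0 (successors {0}): φ is false.
  1 (successors {0}): φ is false.
  2 (successors {2, 3}): φ is false.
  3 (successors {1, 3}): φ is false.
  4 (successors {3, 4}): φ is false.
For instance, at 2:
  At 2: \Box s requires s at every successor {2, 3}.
    s fails at 2, so \Box s is false at 2.
Satisfying worlds: none.

0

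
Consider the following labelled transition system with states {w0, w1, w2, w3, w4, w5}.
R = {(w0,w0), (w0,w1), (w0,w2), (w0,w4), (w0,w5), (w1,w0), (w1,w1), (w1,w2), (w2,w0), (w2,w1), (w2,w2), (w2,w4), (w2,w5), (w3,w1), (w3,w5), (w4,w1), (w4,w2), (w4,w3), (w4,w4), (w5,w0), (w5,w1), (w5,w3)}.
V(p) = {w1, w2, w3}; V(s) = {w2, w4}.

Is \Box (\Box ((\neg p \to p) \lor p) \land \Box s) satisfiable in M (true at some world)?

Recall that \Box ψ holds at a world iff ψ holds at every accessible world, and \Diamond ψ holds iff ψ holds at some accessible world.
Let φ = \Box (\Box ((\neg p \to p) \lor p) \land \Box s). Evaluate φ at each world:
  w0 (successors {w0, w1, w2, w4, w5}): φ is false.
  w1 (successors {w0, w1, w2}): φ is false.
  w2 (successors {w0, w1, w2, w4, w5}): φ is false.
  w3 (successors {w1, w5}): φ is false.
  w4 (successors {w1, w2, w3, w4}): φ is false.
  w5 (successors {w0, w1, w3}): φ is false.
For instance, at w1:
  At w1: \Box (\Box ((\neg p \to p) \lor p) \land \Box s) requires \Box ((\neg p \to p) \lor p) \land \Box s at every successor {w0, w1, w2}.
    \Box ((\neg p \to p) \lor p) \land \Box s fails at w0, so \Box (\Box ((\neg p \to p) \lor p) \land \Box s) is false at w1.
      At w0: \Box ((\neg p \to p) \lor p) is false, \Box s is false, so \Box ((\neg p \to p) \lor p) \land \Box s is false.

No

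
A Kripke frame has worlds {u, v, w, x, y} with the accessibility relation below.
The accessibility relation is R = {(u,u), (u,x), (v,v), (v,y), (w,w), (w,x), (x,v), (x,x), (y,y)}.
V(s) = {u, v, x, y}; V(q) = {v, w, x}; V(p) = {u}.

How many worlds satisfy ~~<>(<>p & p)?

1

Let φ = ~~<>(<>p & p). Evaluate φ at each world:
  u (successors {u, x}): φ is true.
  v (successors {v, y}): φ is false.
  w (successors {w, x}): φ is false.
  x (successors {v, x}): φ is false.
  y (successors {y}): φ is false.
For instance, at y:
  At y: ~<>(<>p & p) is true, so ~~<>(<>p & p) is false.
    At y: <>(<>p & p) is false, so ~<>(<>p & p) is true.
      At y: <>(<>p & p) requires <>p & p at some successor in {y}.
        At y: <>p & p is false.
      So <>(<>p & p) is false at y.
Satisfying worlds: {u}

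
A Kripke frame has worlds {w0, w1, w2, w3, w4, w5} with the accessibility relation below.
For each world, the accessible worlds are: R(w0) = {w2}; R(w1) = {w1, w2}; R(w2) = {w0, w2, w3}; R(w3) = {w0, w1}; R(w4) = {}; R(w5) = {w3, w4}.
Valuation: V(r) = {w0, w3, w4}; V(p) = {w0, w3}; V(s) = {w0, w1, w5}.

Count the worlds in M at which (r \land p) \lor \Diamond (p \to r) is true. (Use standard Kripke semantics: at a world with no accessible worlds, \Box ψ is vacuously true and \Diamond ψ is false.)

Let φ = (r \land p) \lor \Diamond (p \to r). Evaluate φ at each world:
  w0 (successors {w2}): φ is true.
  w1 (successors {w1, w2}): φ is true.
  w2 (successors {w0, w2, w3}): φ is true.
  w3 (successors {w0, w1}): φ is true.
  w4 (successors ∅): φ is false.
  w5 (successors {w3, w4}): φ is true.
For instance, at w2:
  At w2: r \land p is false, \Diamond (p \to r) is true, so (r \land p) \lor \Diamond (p \to r) is true.
    At w2: \Diamond (p \to r) requires p \to r at some successor in {w0, w2, w3}.
      p \to r holds at w0, so \Diamond (p \to r) is true at w2.
Satisfying worlds: {w0, w1, w2, w3, w5}

5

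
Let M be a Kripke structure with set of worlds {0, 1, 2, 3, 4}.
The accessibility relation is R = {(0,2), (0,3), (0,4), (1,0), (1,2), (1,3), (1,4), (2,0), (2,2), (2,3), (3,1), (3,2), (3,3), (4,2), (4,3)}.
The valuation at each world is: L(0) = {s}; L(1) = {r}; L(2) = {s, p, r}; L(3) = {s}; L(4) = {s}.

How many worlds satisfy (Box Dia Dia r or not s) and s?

4

Let φ = (Box Dia Dia r or not s) and s. Evaluate φ at each world:
  0 (successors {2, 3, 4}): φ is true.
  1 (successors {0, 2, 3, 4}): φ is false.
  2 (successors {0, 2, 3}): φ is true.
  3 (successors {1, 2, 3}): φ is true.
  4 (successors {2, 3}): φ is true.
For instance, at 4:
  At 4: Box Dia Dia r or not s is true, s is true, so (Box Dia Dia r or not s) and s is true.
    At 4: Box Dia Dia r is true, not s is false, so Box Dia Dia r or not s is true.
      At 4: Box Dia Dia r requires Dia Dia r at every successor {2, 3}.
        At 2: Dia Dia r is true.
        At 3: Dia Dia r is true.
      So Box Dia Dia r is true at 4.
Satisfying worlds: {0, 2, 3, 4}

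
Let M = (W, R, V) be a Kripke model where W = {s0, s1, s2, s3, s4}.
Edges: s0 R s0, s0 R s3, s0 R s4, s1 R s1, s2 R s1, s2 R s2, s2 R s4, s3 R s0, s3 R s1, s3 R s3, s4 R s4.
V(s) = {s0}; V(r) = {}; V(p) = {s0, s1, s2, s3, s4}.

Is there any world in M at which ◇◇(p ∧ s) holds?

Let φ = ◇◇(p ∧ s). Evaluate φ at each world:
  s0 (successors {s0, s3, s4}): φ is true.
  s1 (successors {s1}): φ is false.
  s2 (successors {s1, s2, s4}): φ is false.
  s3 (successors {s0, s1, s3}): φ is true.
  s4 (successors {s4}): φ is false.
Detail at s0 (witness):
  At s0: ◇◇(p ∧ s) requires ◇(p ∧ s) at some successor in {s0, s3, s4}.
    ◇(p ∧ s) holds at s0, so ◇◇(p ∧ s) is true at s0.
      At s0: ◇(p ∧ s) requires p ∧ s at some successor in {s0, s3, s4}.
        p ∧ s holds at s0, so ◇(p ∧ s) is true at s0.

Yes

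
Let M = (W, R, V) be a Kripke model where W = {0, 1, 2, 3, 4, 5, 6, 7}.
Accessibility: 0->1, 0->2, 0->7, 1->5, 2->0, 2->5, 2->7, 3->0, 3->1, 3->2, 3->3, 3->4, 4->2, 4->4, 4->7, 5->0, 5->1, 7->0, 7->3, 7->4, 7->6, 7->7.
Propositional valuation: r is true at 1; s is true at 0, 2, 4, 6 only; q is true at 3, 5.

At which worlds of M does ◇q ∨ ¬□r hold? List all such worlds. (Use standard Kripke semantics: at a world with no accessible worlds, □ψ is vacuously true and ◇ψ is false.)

0, 1, 2, 3, 4, 5, 7

Let φ = ◇q ∨ ¬□r. Evaluate φ at each world:
  0 (successors {1, 2, 7}): φ is true.
  1 (successors {5}): φ is true.
  2 (successors {0, 5, 7}): φ is true.
  3 (successors {0, 1, 2, 3, 4}): φ is true.
  4 (successors {2, 4, 7}): φ is true.
  5 (successors {0, 1}): φ is true.
  6 (successors ∅): φ is false.
  7 (successors {0, 3, 4, 6, 7}): φ is true.
For instance, at 1:
  At 1: ◇q is true, ¬□r is true, so ◇q ∨ ¬□r is true.
    At 1: ◇q requires q at some successor in {5}.
      q holds at 5, so ◇q is true at 1.
    At 1: □r is false, so ¬□r is true.
      At 1: □r requires r at every successor {5}.
        r fails at 5, so □r is false at 1.
Satisfying worlds: {0, 1, 2, 3, 4, 5, 7}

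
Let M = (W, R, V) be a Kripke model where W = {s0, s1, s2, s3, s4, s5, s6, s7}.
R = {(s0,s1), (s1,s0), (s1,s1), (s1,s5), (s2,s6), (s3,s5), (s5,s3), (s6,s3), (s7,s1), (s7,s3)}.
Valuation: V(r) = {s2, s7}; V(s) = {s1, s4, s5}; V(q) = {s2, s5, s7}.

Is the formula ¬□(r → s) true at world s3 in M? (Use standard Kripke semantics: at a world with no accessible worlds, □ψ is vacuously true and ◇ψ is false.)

At s3: □(r → s) is true, so ¬□(r → s) is false.
  At s3: □(r → s) requires r → s at every successor {s5}.
    At s5: r → s is true.
  So □(r → s) is true at s3.

No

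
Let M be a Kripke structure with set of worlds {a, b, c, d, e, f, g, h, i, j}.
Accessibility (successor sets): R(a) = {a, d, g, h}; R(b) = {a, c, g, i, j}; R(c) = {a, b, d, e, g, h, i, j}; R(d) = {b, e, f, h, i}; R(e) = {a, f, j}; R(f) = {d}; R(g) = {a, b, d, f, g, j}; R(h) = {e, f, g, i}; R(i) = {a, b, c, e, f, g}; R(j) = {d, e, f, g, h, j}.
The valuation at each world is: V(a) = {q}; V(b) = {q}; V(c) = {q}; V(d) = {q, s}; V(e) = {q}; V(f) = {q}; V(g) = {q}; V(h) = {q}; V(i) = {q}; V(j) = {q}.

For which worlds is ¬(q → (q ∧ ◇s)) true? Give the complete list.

Let φ = ¬(q → (q ∧ ◇s)). Evaluate φ at each world:
  a (successors {a, d, g, h}): φ is false.
  b (successors {a, c, g, i, j}): φ is true.
  c (successors {a, b, d, e, g, h, i, j}): φ is false.
  d (successors {b, e, f, h, i}): φ is true.
  e (successors {a, f, j}): φ is true.
  f (successors {d}): φ is false.
  g (successors {a, b, d, f, g, j}): φ is false.
  h (successors {e, f, g, i}): φ is true.
  i (successors {a, b, c, e, f, g}): φ is true.
  j (successors {d, e, f, g, h, j}): φ is false.
For instance, at h:
  At h: q → (q ∧ ◇s) is false, so ¬(q → (q ∧ ◇s)) is true.
    At h: q is true, q ∧ ◇s is false, so q → (q ∧ ◇s) is false.
      At h: q is true, ◇s is false, so q ∧ ◇s is false.
Satisfying worlds: {b, d, e, h, i}

b, d, e, h, i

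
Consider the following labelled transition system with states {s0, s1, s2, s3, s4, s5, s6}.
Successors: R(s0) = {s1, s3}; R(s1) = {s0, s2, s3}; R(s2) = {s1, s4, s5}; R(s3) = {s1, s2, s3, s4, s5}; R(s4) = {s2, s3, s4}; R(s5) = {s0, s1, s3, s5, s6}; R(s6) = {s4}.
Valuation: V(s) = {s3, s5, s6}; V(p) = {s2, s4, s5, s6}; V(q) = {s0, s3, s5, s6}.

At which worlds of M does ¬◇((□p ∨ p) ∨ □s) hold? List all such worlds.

Let φ = ¬◇((□p ∨ p) ∨ □s). Evaluate φ at each world:
  s0 (successors {s1, s3}): φ is true.
  s1 (successors {s0, s2, s3}): φ is false.
  s2 (successors {s1, s4, s5}): φ is false.
  s3 (successors {s1, s2, s3, s4, s5}): φ is false.
  s4 (successors {s2, s3, s4}): φ is false.
  s5 (successors {s0, s1, s3, s5, s6}): φ is false.
  s6 (successors {s4}): φ is false.
For instance, at s1:
  At s1: ◇((□p ∨ p) ∨ □s) is true, so ¬◇((□p ∨ p) ∨ □s) is false.
    At s1: ◇((□p ∨ p) ∨ □s) requires (□p ∨ p) ∨ □s at some successor in {s0, s2, s3}.
      (□p ∨ p) ∨ □s holds at s2, so ◇((□p ∨ p) ∨ □s) is true at s1.
Satisfying worlds: {s0}

s0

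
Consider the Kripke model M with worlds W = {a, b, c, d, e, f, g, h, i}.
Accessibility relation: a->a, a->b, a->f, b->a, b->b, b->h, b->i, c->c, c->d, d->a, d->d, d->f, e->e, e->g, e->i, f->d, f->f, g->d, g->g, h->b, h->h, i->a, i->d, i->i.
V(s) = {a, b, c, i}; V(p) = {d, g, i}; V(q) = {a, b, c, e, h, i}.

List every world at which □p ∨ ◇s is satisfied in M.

Recall that □ψ holds at a world iff ψ holds at every accessible world, and ◇ψ holds iff ψ holds at some accessible world.
Let φ = □p ∨ ◇s. Evaluate φ at each world:
  a (successors {a, b, f}): φ is true.
  b (successors {a, b, h, i}): φ is true.
  c (successors {c, d}): φ is true.
  d (successors {a, d, f}): φ is true.
  e (successors {e, g, i}): φ is true.
  f (successors {d, f}): φ is false.
  g (successors {d, g}): φ is true.
  h (successors {b, h}): φ is true.
  i (successors {a, d, i}): φ is true.
For instance, at h:
  At h: □p is false, ◇s is true, so □p ∨ ◇s is true.
    At h: □p requires p at every successor {b, h}.
      p fails at b, so □p is false at h.
    At h: ◇s requires s at some successor in {b, h}.
      s holds at b, so ◇s is true at h.
Satisfying worlds: {a, b, c, d, e, g, h, i}

a, b, c, d, e, g, h, i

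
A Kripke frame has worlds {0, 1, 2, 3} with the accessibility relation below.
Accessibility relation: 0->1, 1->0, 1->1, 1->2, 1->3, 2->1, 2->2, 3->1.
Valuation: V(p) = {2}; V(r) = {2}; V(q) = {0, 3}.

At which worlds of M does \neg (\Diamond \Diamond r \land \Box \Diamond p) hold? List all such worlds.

1

Let φ = \neg (\Diamond \Diamond r \land \Box \Diamond p). Evaluate φ at each world:
  0 (successors {1}): φ is false.
  1 (successors {0, 1, 2, 3}): φ is true.
  2 (successors {1, 2}): φ is false.
  3 (successors {1}): φ is false.
For instance, at 1:
  At 1: \Diamond \Diamond r \land \Box \Diamond p is false, so \neg (\Diamond \Diamond r \land \Box \Diamond p) is true.
    At 1: \Diamond \Diamond r is true, \Box \Diamond p is false, so \Diamond \Diamond r \land \Box \Diamond p is false.
      At 1: \Diamond \Diamond r requires \Diamond r at some successor in {0, 1, 2, 3}.
        \Diamond r holds at 1, so \Diamond \Diamond r is true at 1.
      At 1: \Box \Diamond p requires \Diamond p at every successor {0, 1, 2, 3}.
        \Diamond p fails at 0, so \Box \Diamond p is false at 1.
Satisfying worlds: {1}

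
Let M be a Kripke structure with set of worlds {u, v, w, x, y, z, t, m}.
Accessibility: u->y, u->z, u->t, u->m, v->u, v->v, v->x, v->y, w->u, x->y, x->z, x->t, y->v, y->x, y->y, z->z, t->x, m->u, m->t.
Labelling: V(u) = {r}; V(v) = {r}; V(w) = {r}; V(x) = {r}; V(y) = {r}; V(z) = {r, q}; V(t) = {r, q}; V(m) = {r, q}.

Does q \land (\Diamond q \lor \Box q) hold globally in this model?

Recall that \Box ψ holds at a world iff ψ holds at every accessible world, and \Diamond ψ holds iff ψ holds at some accessible world.
Let φ = q \land (\Diamond q \lor \Box q). Evaluate φ at each world:
  u (successors {y, z, t, m}): φ is false.
  v (successors {u, v, x, y}): φ is false.
  w (successors {u}): φ is false.
  x (successors {y, z, t}): φ is false.
  y (successors {v, x, y}): φ is false.
  z (successors {z}): φ is true.
  t (successors {x}): φ is false.
  m (successors {u, t}): φ is true.
Detail at u (counterexample):
  At u: q is false, \Diamond q \lor \Box q is true, so q \land (\Diamond q \lor \Box q) is false.
    At u: \Diamond q is true, \Box q is false, so \Diamond q \lor \Box q is true.
      At u: \Diamond q requires q at some successor in {y, z, t, m}.
        q holds at z, so \Diamond q is true at u.
      At u: \Box q requires q at every successor {y, z, t, m}.
        q fails at y, so \Box q is false at u.

No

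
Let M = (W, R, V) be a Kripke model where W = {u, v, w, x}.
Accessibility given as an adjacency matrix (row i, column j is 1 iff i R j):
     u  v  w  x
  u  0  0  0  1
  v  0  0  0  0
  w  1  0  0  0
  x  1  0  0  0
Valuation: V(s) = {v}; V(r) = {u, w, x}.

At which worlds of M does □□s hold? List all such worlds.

v

Recall that □ψ holds at a world iff ψ holds at every accessible world, and ◇ψ holds iff ψ holds at some accessible world.
Let φ = □□s. Evaluate φ at each world:
  u (successors {x}): φ is false.
  v (successors ∅): φ is true.
  w (successors {u}): φ is false.
  x (successors {u}): φ is false.
For instance, at w:
  At w: □□s requires □s at every successor {u}.
    □s fails at u, so □□s is false at w.
      At u: □s requires s at every successor {x}.
        s fails at x, so □s is false at u.
Satisfying worlds: {v}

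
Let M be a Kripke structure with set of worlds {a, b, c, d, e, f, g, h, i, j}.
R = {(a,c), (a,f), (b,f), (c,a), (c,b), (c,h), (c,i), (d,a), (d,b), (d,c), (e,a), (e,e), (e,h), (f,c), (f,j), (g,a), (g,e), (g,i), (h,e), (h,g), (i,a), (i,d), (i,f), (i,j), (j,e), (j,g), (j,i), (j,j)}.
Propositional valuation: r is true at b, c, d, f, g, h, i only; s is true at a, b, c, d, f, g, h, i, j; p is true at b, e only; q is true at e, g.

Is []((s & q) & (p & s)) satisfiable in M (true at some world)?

Let φ = []((s & q) & (p & s)). Evaluate φ at each world:
  a (successors {c, f}): φ is false.
  b (successors {f}): φ is false.
  c (successors {a, b, h, i}): φ is false.
  d (successors {a, b, c}): φ is false.
  e (successors {a, e, h}): φ is false.
  f (successors {c, j}): φ is false.
  g (successors {a, e, i}): φ is false.
  h (successors {e, g}): φ is false.
  i (successors {a, d, f, j}): φ is false.
  j (successors {e, g, i, j}): φ is false.
For instance, at e:
  At e: []((s & q) & (p & s)) requires (s & q) & (p & s) at every successor {a, e, h}.
    (s & q) & (p & s) fails at a, so []((s & q) & (p & s)) is false at e.

No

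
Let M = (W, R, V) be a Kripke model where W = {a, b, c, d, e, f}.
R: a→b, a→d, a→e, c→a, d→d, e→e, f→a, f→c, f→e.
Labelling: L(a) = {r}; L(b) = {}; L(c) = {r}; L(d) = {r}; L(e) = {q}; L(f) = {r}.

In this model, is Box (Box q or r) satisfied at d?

Yes

At d: Box (Box q or r) requires Box q or r at every successor {d}.
    At d: Box q is false, r is true, so Box q or r is true.
      At d: Box q requires q at every successor {d}.
        q fails at d, so Box q is false at d.
So Box (Box q or r) is true at d.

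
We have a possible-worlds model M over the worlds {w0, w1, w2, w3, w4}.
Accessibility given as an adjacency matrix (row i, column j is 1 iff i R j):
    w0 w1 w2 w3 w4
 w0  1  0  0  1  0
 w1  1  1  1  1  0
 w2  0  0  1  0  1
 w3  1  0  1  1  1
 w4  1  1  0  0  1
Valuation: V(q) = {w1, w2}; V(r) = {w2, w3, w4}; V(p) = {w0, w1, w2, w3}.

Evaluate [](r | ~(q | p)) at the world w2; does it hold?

At w2: [](r | ~(q | p)) requires r | ~(q | p) at every successor {w2, w4}.
  At w2: r | ~(q | p) is true.
  At w4: r | ~(q | p) is true.
So [](r | ~(q | p)) is true at w2.

Yes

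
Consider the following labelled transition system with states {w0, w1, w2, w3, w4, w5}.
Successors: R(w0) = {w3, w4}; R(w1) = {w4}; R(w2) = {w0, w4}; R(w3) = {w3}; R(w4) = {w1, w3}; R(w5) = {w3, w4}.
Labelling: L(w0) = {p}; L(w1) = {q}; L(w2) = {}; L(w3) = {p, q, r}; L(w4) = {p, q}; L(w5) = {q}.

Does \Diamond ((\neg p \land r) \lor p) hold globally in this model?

Let φ = \Diamond ((\neg p \land r) \lor p). Evaluate φ at each world:
  w0 (successors {w3, w4}): φ is true.
  w1 (successors {w4}): φ is true.
  w2 (successors {w0, w4}): φ is true.
  w3 (successors {w3}): φ is true.
  w4 (successors {w1, w3}): φ is true.
  w5 (successors {w3, w4}): φ is true.
For instance, at w5:
  At w5: \Diamond ((\neg p \land r) \lor p) requires (\neg p \land r) \lor p at some successor in {w3, w4}.
    (\neg p \land r) \lor p holds at w3, so \Diamond ((\neg p \land r) \lor p) is true at w5.

Yes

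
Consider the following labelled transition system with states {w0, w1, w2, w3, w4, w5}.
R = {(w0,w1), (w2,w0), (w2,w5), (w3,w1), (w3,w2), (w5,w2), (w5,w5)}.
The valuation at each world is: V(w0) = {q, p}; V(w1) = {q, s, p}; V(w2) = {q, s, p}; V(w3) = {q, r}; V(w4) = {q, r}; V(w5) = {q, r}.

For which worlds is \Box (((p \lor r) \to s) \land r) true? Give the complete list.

w1, w4

Let φ = \Box (((p \lor r) \to s) \land r). Evaluate φ at each world:
  w0 (successors {w1}): φ is false.
  w1 (successors ∅): φ is true.
  w2 (successors {w0, w5}): φ is false.
  w3 (successors {w1, w2}): φ is false.
  w4 (successors ∅): φ is true.
  w5 (successors {w2, w5}): φ is false.
For instance, at w3:
  At w3: \Box (((p \lor r) \to s) \land r) requires ((p \lor r) \to s) \land r at every successor {w1, w2}.
    ((p \lor r) \to s) \land r fails at w1, so \Box (((p \lor r) \to s) \land r) is false at w3.
Satisfying worlds: {w1, w4}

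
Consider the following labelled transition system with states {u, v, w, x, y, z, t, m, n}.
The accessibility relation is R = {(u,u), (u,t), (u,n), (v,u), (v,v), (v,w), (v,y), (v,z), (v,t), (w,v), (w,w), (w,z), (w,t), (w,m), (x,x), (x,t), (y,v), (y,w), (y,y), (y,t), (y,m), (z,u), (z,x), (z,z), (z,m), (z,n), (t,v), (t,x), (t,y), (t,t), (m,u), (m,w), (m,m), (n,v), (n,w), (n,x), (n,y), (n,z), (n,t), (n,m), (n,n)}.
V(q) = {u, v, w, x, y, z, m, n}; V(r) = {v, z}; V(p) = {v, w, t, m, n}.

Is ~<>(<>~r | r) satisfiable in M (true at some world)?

No

Let φ = ~<>(<>~r | r). Evaluate φ at each world:
  u (successors {u, t, n}): φ is false.
  v (successors {u, v, w, y, z, t}): φ is false.
  w (successors {v, w, z, t, m}): φ is false.
  x (successors {x, t}): φ is false.
  y (successors {v, w, y, t, m}): φ is false.
  z (successors {u, x, z, m, n}): φ is false.
  t (successors {v, x, y, t}): φ is false.
  m (successors {u, w, m}): φ is false.
  n (successors {v, w, x, y, z, t, m, n}): φ is false.
For instance, at z:
  At z: <>(<>~r | r) is true, so ~<>(<>~r | r) is false.
    At z: <>(<>~r | r) requires <>~r | r at some successor in {u, x, z, m, n}.
      <>~r | r holds at u, so <>(<>~r | r) is true at z.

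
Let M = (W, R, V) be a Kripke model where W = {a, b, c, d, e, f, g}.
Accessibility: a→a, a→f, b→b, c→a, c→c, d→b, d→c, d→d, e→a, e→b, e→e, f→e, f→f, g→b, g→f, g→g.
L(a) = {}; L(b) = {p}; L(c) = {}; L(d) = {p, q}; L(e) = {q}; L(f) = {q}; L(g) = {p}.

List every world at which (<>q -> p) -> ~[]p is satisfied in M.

Let φ = (<>q -> p) -> ~[]p. Evaluate φ at each world:
  a (successors {a, f}): φ is true.
  b (successors {b}): φ is false.
  c (successors {a, c}): φ is true.
  d (successors {b, c, d}): φ is true.
  e (successors {a, b, e}): φ is true.
  f (successors {e, f}): φ is true.
  g (successors {b, f, g}): φ is true.
For instance, at g:
  At g: <>q -> p is true, ~[]p is true, so (<>q -> p) -> ~[]p is true.
    At g: <>q is true, p is true, so <>q -> p is true.
      At g: <>q requires q at some successor in {b, f, g}.
        q holds at f, so <>q is true at g.
    At g: []p is false, so ~[]p is true.
      At g: []p requires p at every successor {b, f, g}.
        p fails at f, so []p is false at g.
Satisfying worlds: {a, c, d, e, f, g}

a, c, d, e, f, g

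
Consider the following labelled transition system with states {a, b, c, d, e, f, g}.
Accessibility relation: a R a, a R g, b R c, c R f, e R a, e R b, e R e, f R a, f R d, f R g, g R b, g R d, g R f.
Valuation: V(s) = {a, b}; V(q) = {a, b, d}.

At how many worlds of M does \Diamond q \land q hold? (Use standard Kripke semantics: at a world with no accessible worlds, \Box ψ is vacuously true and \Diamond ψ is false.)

1

Let φ = \Diamond q \land q. Evaluate φ at each world:
  a (successors {a, g}): φ is true.
  b (successors {c}): φ is false.
  c (successors {f}): φ is false.
  d (successors ∅): φ is false.
  e (successors {a, b, e}): φ is false.
  f (successors {a, d, g}): φ is false.
  g (successors {b, d, f}): φ is false.
For instance, at e:
  At e: \Diamond q is true, q is false, so \Diamond q \land q is false.
    At e: \Diamond q requires q at some successor in {a, b, e}.
      q holds at a, so \Diamond q is true at e.
Satisfying worlds: {a}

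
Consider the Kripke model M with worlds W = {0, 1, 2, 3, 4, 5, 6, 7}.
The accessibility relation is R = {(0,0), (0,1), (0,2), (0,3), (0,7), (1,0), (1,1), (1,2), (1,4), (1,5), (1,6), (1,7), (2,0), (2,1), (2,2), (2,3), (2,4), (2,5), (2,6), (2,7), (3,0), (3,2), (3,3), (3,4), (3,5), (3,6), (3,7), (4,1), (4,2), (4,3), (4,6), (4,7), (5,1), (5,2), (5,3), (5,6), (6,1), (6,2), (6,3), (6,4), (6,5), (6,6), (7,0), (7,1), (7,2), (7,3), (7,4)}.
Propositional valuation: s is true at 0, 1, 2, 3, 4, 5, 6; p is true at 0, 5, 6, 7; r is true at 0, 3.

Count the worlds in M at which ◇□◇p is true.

8

Recall that □ψ holds at a world iff ψ holds at every accessible world, and ◇ψ holds iff ψ holds at some accessible world.
Let φ = ◇□◇p. Evaluate φ at each world:
  0 (successors {0, 1, 2, 3, 7}): φ is true.
  1 (successors {0, 1, 2, 4, 5, 6, 7}): φ is true.
  2 (successors {0, 1, 2, 3, 4, 5, 6, 7}): φ is true.
  3 (successors {0, 2, 3, 4, 5, 6, 7}): φ is true.
  4 (successors {1, 2, 3, 6, 7}): φ is true.
  5 (successors {1, 2, 3, 6}): φ is true.
  6 (successors {1, 2, 3, 4, 5, 6}): φ is true.
  7 (successors {0, 1, 2, 3, 4}): φ is true.
For instance, at 7:
  At 7: ◇□◇p requires □◇p at some successor in {0, 1, 2, 3, 4}.
    □◇p holds at 0, so ◇□◇p is true at 7.
      At 0: □◇p requires ◇p at every successor {0, 1, 2, 3, 7}.
        At 0: ◇p is true.
        At 1: ◇p is true.
        At 2: ◇p is true.
        At 3: ◇p is true.
        At 7: ◇p is true.
      So □◇p is true at 0.
Satisfying worlds: {0, 1, 2, 3, 4, 5, 6, 7}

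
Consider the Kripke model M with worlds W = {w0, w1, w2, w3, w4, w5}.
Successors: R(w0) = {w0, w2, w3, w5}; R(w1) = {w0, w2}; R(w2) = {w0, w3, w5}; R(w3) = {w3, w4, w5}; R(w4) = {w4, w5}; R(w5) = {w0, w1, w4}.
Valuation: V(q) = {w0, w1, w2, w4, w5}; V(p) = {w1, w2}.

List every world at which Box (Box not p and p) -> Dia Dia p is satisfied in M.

Let φ = Box (Box not p and p) -> Dia Dia p. Evaluate φ at each world:
  w0 (successors {w0, w2, w3, w5}): φ is true.
  w1 (successors {w0, w2}): φ is true.
  w2 (successors {w0, w3, w5}): φ is true.
  w3 (successors {w3, w4, w5}): φ is true.
  w4 (successors {w4, w5}): φ is true.
  w5 (successors {w0, w1, w4}): φ is true.
For instance, at w3:
  At w3: Box (Box not p and p) is false, Dia Dia p is true, so Box (Box not p and p) -> Dia Dia p is true.
    At w3: Box (Box not p and p) requires Box not p and p at every successor {w3, w4, w5}.
      Box not p and p fails at w3, so Box (Box not p and p) is false at w3.
    At w3: Dia Dia p requires Dia p at some successor in {w3, w4, w5}.
      Dia p holds at w5, so Dia Dia p is true at w3.
Satisfying worlds: {w0, w1, w2, w3, w4, w5}

w0, w1, w2, w3, w4, w5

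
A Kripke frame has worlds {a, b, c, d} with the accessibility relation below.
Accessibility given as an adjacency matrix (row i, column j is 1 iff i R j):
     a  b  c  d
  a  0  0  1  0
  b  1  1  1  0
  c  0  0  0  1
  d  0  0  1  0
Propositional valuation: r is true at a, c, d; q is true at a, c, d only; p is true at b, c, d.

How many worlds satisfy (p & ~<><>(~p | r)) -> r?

4

Let φ = (p & ~<><>(~p | r)) -> r. Evaluate φ at each world:
  a (successors {c}): φ is true.
  b (successors {a, b, c}): φ is true.
  c (successors {d}): φ is true.
  d (successors {c}): φ is true.
For instance, at c:
  At c: p & ~<><>(~p | r) is false, r is true, so (p & ~<><>(~p | r)) -> r is true.
    At c: p is true, ~<><>(~p | r) is false, so p & ~<><>(~p | r) is false.
      At c: <><>(~p | r) is true, so ~<><>(~p | r) is false.
Satisfying worlds: {a, b, c, d}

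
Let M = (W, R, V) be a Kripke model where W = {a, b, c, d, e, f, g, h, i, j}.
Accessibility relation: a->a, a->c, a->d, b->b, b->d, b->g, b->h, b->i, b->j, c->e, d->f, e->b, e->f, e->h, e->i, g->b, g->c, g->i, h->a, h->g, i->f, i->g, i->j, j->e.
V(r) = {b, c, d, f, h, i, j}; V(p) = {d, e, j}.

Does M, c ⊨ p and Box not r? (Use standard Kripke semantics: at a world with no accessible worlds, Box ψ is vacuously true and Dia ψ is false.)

No

Recall that Box ψ holds at a world iff ψ holds at every accessible world, and Dia ψ holds iff ψ holds at some accessible world.
At c: p is false, Box not r is true, so p and Box not r is false.
  At c: Box not r requires not r at every successor {e}.
    At e: not r is true.
  So Box not r is true at c.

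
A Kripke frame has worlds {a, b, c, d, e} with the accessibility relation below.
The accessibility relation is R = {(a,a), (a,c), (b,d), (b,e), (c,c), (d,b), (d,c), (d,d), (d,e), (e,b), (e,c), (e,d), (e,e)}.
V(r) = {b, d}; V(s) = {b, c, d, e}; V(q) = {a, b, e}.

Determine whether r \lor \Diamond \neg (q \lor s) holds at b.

Yes

At b: r is true, \Diamond \neg (q \lor s) is false, so r \lor \Diamond \neg (q \lor s) is true.
  At b: \Diamond \neg (q \lor s) requires \neg (q \lor s) at some successor in {d, e}.
    At d: \neg (q \lor s) is false.
    At e: \neg (q \lor s) is false.
  So \Diamond \neg (q \lor s) is false at b.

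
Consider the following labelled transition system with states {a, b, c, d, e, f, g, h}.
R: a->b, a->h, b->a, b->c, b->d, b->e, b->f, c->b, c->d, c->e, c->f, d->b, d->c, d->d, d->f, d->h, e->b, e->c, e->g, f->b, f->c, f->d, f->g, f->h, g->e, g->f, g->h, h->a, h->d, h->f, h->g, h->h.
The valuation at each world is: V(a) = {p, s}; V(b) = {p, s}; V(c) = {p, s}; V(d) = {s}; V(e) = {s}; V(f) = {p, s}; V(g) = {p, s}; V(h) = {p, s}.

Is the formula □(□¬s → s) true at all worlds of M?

Let φ = □(□¬s → s). Evaluate φ at each world:
  a (successors {b, h}): φ is true.
  b (successors {a, c, d, e, f}): φ is true.
  c (successors {b, d, e, f}): φ is true.
  d (successors {b, c, d, f, h}): φ is true.
  e (successors {b, c, g}): φ is true.
  f (successors {b, c, d, g, h}): φ is true.
  g (successors {e, f, h}): φ is true.
  h (successors {a, d, f, g, h}): φ is true.
For instance, at d:
  At d: □(□¬s → s) requires □¬s → s at every successor {b, c, d, f, h}.
    At b: □¬s → s is true.
    At c: □¬s → s is true.
    At d: □¬s → s is true.
    At f: □¬s → s is true.
    At h: □¬s → s is true.
  So □(□¬s → s) is true at d.

Yes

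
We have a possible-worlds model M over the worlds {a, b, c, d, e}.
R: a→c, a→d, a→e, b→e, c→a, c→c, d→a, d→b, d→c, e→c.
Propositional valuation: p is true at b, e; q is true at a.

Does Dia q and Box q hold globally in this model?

No

Recall that Box ψ holds at a world iff ψ holds at every accessible world, and Dia ψ holds iff ψ holds at some accessible world.
Let φ = Dia q and Box q. Evaluate φ at each world:
  a (successors {c, d, e}): φ is false.
  b (successors {e}): φ is false.
  c (successors {a, c}): φ is false.
  d (successors {a, b, c}): φ is false.
  e (successors {c}): φ is false.
Detail at a (counterexample):
  At a: Dia q is false, Box q is false, so Dia q and Box q is false.
    At a: Dia q requires q at some successor in {c, d, e}.
      At c: q is false.
      At d: q is false.
      At e: q is false.
    So Dia q is false at a.
    At a: Box q requires q at every successor {c, d, e}.
      q fails at c, so Box q is false at a.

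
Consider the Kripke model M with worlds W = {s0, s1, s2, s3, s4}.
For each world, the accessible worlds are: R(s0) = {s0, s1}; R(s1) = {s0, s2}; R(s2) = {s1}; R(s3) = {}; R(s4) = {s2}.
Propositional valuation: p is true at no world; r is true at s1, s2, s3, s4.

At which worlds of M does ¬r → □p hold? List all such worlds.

s1, s2, s3, s4

Recall that □ψ holds at a world iff ψ holds at every accessible world, and ◇ψ holds iff ψ holds at some accessible world.
Let φ = ¬r → □p. Evaluate φ at each world:
  s0 (successors {s0, s1}): φ is false.
  s1 (successors {s0, s2}): φ is true.
  s2 (successors {s1}): φ is true.
  s3 (successors ∅): φ is true.
  s4 (successors {s2}): φ is true.
For instance, at s2:
  At s2: ¬r is false, □p is false, so ¬r → □p is true.
    At s2: □p requires p at every successor {s1}.
      p fails at s1, so □p is false at s2.
Satisfying worlds: {s1, s2, s3, s4}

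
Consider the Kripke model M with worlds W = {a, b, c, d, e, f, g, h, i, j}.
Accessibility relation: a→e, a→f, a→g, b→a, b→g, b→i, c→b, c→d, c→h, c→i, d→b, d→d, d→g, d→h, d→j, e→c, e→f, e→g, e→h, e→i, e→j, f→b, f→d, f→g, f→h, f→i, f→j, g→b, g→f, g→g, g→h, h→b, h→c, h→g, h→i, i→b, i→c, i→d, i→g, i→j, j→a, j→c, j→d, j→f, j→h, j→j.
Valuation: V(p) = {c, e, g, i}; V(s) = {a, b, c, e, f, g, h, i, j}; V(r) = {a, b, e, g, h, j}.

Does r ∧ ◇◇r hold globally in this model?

Let φ = r ∧ ◇◇r. Evaluate φ at each world:
  a (successors {e, f, g}): φ is true.
  b (successors {a, g, i}): φ is true.
  c (successors {b, d, h, i}): φ is false.
  d (successors {b, d, g, h, j}): φ is false.
  e (successors {c, f, g, h, i, j}): φ is true.
  f (successors {b, d, g, h, i, j}): φ is false.
  g (successors {b, f, g, h}): φ is true.
  h (successors {b, c, g, i}): φ is true.
  i (successors {b, c, d, g, j}): φ is false.
  j (successors {a, c, d, f, h, j}): φ is true.
Detail at c (counterexample):
  At c: r is false, ◇◇r is true, so r ∧ ◇◇r is false.
    At c: ◇◇r requires ◇r at some successor in {b, d, h, i}.
      ◇r holds at b, so ◇◇r is true at c.

No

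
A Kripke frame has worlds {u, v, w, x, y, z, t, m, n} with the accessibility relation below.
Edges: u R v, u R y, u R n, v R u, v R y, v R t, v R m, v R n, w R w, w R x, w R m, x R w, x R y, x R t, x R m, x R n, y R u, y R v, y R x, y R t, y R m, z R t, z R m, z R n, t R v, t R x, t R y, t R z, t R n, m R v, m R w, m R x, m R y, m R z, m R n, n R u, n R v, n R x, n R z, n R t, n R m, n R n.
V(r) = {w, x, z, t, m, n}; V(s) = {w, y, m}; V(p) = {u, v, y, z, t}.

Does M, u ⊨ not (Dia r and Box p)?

Recall that Box ψ holds at a world iff ψ holds at every accessible world, and Dia ψ holds iff ψ holds at some accessible world.
At u: Dia r and Box p is false, so not (Dia r and Box p) is true.
  At u: Dia r is true, Box p is false, so Dia r and Box p is false.
    At u: Dia r requires r at some successor in {v, y, n}.
      r holds at n, so Dia r is true at u.
    At u: Box p requires p at every successor {v, y, n}.
      p fails at n, so Box p is false at u.

Yes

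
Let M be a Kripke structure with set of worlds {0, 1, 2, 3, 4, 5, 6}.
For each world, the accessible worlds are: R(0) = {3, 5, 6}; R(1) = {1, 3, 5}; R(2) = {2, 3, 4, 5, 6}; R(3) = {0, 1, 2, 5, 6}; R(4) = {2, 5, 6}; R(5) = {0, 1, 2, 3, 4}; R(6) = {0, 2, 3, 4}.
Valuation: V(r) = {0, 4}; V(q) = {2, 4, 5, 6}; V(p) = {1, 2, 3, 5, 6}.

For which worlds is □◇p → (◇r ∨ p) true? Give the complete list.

1, 2, 3, 5, 6

Recall that □ψ holds at a world iff ψ holds at every accessible world, and ◇ψ holds iff ψ holds at some accessible world.
Let φ = □◇p → (◇r ∨ p). Evaluate φ at each world:
  0 (successors {3, 5, 6}): φ is false.
  1 (successors {1, 3, 5}): φ is true.
  2 (successors {2, 3, 4, 5, 6}): φ is true.
  3 (successors {0, 1, 2, 5, 6}): φ is true.
  4 (successors {2, 5, 6}): φ is false.
  5 (successors {0, 1, 2, 3, 4}): φ is true.
  6 (successors {0, 2, 3, 4}): φ is true.
For instance, at 0:
  At 0: □◇p is true, ◇r ∨ p is false, so □◇p → (◇r ∨ p) is false.
    At 0: □◇p requires ◇p at every successor {3, 5, 6}.
      At 3: ◇p is true.
      At 5: ◇p is true.
      At 6: ◇p is true.
    So □◇p is true at 0.
    At 0: ◇r is false, p is false, so ◇r ∨ p is false.
      At 0: ◇r requires r at some successor in {3, 5, 6}.
        At 3: r is false.
        At 5: r is false.
        At 6: r is false.
      So ◇r is false at 0.
Satisfying worlds: {1, 2, 3, 5, 6}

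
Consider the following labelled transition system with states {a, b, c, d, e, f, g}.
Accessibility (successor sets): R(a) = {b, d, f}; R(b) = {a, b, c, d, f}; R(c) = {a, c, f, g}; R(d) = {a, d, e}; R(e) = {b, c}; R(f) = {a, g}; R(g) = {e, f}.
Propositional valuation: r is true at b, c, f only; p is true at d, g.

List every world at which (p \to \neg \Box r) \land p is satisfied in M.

Let φ = (p \to \neg \Box r) \land p. Evaluate φ at each world:
  a (successors {b, d, f}): φ is false.
  b (successors {a, b, c, d, f}): φ is false.
  c (successors {a, c, f, g}): φ is false.
  d (successors {a, d, e}): φ is true.
  e (successors {b, c}): φ is false.
  f (successors {a, g}): φ is false.
  g (successors {e, f}): φ is true.
For instance, at b:
  At b: p \to \neg \Box r is true, p is false, so (p \to \neg \Box r) \land p is false.
    At b: p is false, \neg \Box r is true, so p \to \neg \Box r is true.
      At b: \Box r is false, so \neg \Box r is true.
Satisfying worlds: {d, g}

d, g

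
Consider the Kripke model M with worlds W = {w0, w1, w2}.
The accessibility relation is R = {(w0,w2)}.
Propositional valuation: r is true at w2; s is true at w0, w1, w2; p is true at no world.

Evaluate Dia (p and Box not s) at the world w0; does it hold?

No

Recall that Box ψ holds at a world iff ψ holds at every accessible world, and Dia ψ holds iff ψ holds at some accessible world.
At w0: Dia (p and Box not s) requires p and Box not s at some successor in {w2}.
  At w2: p and Box not s is false.
So Dia (p and Box not s) is false at w0.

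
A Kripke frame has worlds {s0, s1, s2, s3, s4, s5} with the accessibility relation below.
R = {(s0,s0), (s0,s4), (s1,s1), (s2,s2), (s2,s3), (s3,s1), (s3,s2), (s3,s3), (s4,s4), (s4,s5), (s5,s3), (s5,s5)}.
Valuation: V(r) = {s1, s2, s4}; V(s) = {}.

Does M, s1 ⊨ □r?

Yes

Recall that □ψ holds at a world iff ψ holds at every accessible world, and ◇ψ holds iff ψ holds at some accessible world.
At s1: □r requires r at every successor {s1}.
  At s1: r is true.
So □r is true at s1.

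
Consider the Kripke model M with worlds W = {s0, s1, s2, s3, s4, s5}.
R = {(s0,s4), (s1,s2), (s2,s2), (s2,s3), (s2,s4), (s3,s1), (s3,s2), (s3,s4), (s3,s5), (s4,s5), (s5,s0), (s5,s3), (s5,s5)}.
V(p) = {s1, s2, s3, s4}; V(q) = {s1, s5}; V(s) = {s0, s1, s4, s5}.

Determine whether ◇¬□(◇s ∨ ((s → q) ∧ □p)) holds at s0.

No

Recall that □ψ holds at a world iff ψ holds at every accessible world, and ◇ψ holds iff ψ holds at some accessible world.
At s0: ◇¬□(◇s ∨ ((s → q) ∧ □p)) requires ¬□(◇s ∨ ((s → q) ∧ □p)) at some successor in {s4}.
  At s4: ¬□(◇s ∨ ((s → q) ∧ □p)) is false.
So ◇¬□(◇s ∨ ((s → q) ∧ □p)) is false at s0.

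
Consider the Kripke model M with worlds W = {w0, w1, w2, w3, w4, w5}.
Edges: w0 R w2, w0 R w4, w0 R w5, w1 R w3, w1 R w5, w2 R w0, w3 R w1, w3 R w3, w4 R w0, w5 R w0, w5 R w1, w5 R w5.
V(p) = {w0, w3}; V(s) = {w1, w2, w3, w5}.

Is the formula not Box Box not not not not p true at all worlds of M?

Yes

Recall that Box ψ holds at a world iff ψ holds at every accessible world, and Dia ψ holds iff ψ holds at some accessible world.
Let φ = not Box Box not not not not p. Evaluate φ at each world:
  w0 (successors {w2, w4, w5}): φ is true.
  w1 (successors {w3, w5}): φ is true.
  w2 (successors {w0}): φ is true.
  w3 (successors {w1, w3}): φ is true.
  w4 (successors {w0}): φ is true.
  w5 (successors {w0, w1, w5}): φ is true.
For instance, at w4:
  At w4: Box Box not not not not p is false, so not Box Box not not not not p is true.
    At w4: Box Box not not not not p requires Box not not not not p at every successor {w0}.
      Box not not not not p fails at w0, so Box Box not not not not p is false at w4.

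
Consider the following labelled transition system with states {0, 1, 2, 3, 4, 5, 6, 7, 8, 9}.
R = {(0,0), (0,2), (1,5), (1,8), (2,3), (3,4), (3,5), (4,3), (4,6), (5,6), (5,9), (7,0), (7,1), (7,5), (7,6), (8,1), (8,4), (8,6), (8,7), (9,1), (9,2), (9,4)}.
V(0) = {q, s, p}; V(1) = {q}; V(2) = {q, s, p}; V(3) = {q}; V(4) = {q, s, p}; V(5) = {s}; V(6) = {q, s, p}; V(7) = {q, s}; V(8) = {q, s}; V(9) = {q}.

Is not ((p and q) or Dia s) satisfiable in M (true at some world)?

No

Let φ = not ((p and q) or Dia s). Evaluate φ at each world:
  0 (successors {0, 2}): φ is false.
  1 (successors {5, 8}): φ is false.
  2 (successors {3}): φ is false.
  3 (successors {4, 5}): φ is false.
  4 (successors {3, 6}): φ is false.
  5 (successors {6, 9}): φ is false.
  6 (successors ∅): φ is false.
  7 (successors {0, 1, 5, 6}): φ is false.
  8 (successors {1, 4, 6, 7}): φ is false.
  9 (successors {1, 2, 4}): φ is false.
For instance, at 8:
  At 8: (p and q) or Dia s is true, so not ((p and q) or Dia s) is false.
    At 8: p and q is false, Dia s is true, so (p and q) or Dia s is true.
      At 8: Dia s requires s at some successor in {1, 4, 6, 7}.
        s holds at 4, so Dia s is true at 8.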